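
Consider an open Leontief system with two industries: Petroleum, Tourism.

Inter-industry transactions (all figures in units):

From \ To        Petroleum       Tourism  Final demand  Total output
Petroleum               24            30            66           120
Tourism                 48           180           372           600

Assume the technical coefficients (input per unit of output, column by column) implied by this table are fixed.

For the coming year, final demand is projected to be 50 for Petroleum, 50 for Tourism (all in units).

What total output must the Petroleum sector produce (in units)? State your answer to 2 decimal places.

Technical coefficients a_ij = z_ij / X_j:
  a_PP = 24/120 = 0.20, a_TP = 48/120 = 0.40
  a_PT = 30/600 = 0.05, a_TT = 180/600 = 0.30
I − A =
  [   0.80    -0.05]
  [  -0.40     0.70]
det(I−A) = (0.80)(0.70) − (-0.05)(-0.40) = 0.5400
adj(I−A) = [[0.70, 0.05], [0.40, 0.80]]
(I − A)⁻¹ = adj(I−A) / det(I−A) ≈
  [   1.2963     0.0926]
  [   0.7407     1.4815]
x = (I − A)⁻¹ d = adj(I−A)·d / det(I−A), with det(I−A) = 0.5400:
  x_P = (0.70·50 + 0.05·50) / 0.5400 = 37.50 / 0.5400 ≈ 69.44
  x_T = (0.40·50 + 0.80·50) / 0.5400 = 60.00 / 0.5400 ≈ 111.11

x_P = 69.44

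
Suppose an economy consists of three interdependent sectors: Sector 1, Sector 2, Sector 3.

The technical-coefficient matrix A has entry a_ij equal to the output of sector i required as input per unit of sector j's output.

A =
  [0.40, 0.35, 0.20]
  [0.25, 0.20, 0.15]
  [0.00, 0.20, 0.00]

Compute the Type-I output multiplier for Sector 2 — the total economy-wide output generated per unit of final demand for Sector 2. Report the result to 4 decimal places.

I − A =
  [   0.60    -0.35    -0.20]
  [  -0.25     0.80    -0.15]
  [   0.00    -0.20     1.00]
Cofactors of I−A, C_ij = (−1)^(i+j)·(minor ij) (rows/columns in the sector order above):
  C_11 = (0.80)(1.00) − (-0.15)(-0.20) = 0.7700
  C_12 = −[(-0.25)(1.00) − (-0.15)(0.00)] = 0.2500
  C_13 = (-0.25)(-0.20) − (0.80)(0.00) = 0.0500
  C_21 = −[(-0.35)(1.00) − (-0.20)(-0.20)] = 0.3900
  C_22 = (0.60)(1.00) − (-0.20)(0.00) = 0.6000
  C_23 = −[(0.60)(-0.20) − (-0.35)(0.00)] = 0.1200
  C_31 = (-0.35)(-0.15) − (-0.20)(0.80) = 0.2125
  C_32 = −[(0.60)(-0.15) − (-0.20)(-0.25)] = 0.1400
  C_33 = (0.60)(0.80) − (-0.35)(-0.25) = 0.3925
det(I−A) = Σ_j (I−A)_1j·C_1j = (0.60)(0.7700) + (-0.35)(0.2500) + (-0.20)(0.0500) = 0.3645
adj(I−A) = Cᵀ =
  [ 0.7700   0.3900   0.2125]
  [ 0.2500   0.6000   0.1400]
  [ 0.0500   0.1200   0.3925]
(I − A)⁻¹ = adj(I−A) / det(I−A) ≈
  [   2.11248     1.06996     0.58299]
  [   0.68587     1.64609     0.38409]
  [   0.13717     0.32922     1.07682]
The output multiplier for sector j is the column-j sum of the Leontief inverse (I − A)⁻¹ = adj(I−A) / det(I−A).
Column 2 of adj(I−A): (0.3900, 0.6000, 0.1200); det(I−A) = 0.3645.
m_2 = (0.3900 + 0.6000 + 0.1200) / 0.3645 = 1.11 / 0.3645 ≈ 3.0453.

m_2 = 3.0453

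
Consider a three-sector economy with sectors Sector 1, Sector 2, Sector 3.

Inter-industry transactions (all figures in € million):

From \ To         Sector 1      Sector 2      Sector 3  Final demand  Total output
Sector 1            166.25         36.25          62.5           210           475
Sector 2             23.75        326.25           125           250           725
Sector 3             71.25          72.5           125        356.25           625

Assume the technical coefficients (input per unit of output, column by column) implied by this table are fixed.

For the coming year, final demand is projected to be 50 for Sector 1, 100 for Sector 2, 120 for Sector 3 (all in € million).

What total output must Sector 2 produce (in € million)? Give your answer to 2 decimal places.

x_2 = 269.22

Technical coefficients a_ij = z_ij / X_j:
  a_11 = 166.25/475 = 0.35, a_21 = 23.75/475 = 0.05, a_31 = 71.25/475 = 0.15
  a_12 = 36.25/725 = 0.05, a_22 = 326.25/725 = 0.45, a_32 = 72.5/725 = 0.10
  a_13 = 62.5/625 = 0.10, a_23 = 125/625 = 0.20, a_33 = 125/625 = 0.20
I − A =
  [   0.65    -0.05    -0.10]
  [  -0.05     0.55    -0.20]
  [  -0.15    -0.10     0.80]
Cofactors of I−A, C_ij = (−1)^(i+j)·(minor ij) (rows/columns in the sector order above):
  C_11 = (0.55)(0.80) − (-0.20)(-0.10) = 0.4200
  C_12 = −[(-0.05)(0.80) − (-0.20)(-0.15)] = 0.0700
  C_13 = (-0.05)(-0.10) − (0.55)(-0.15) = 0.0875
  C_21 = −[(-0.05)(0.80) − (-0.10)(-0.10)] = 0.0500
  C_22 = (0.65)(0.80) − (-0.10)(-0.15) = 0.5050
  C_23 = −[(0.65)(-0.10) − (-0.05)(-0.15)] = 0.0725
  C_31 = (-0.05)(-0.20) − (-0.10)(0.55) = 0.0650
  C_32 = −[(0.65)(-0.20) − (-0.10)(-0.05)] = 0.1350
  C_33 = (0.65)(0.55) − (-0.05)(-0.05) = 0.3550
det(I−A) = Σ_j (I−A)_1j·C_1j = (0.65)(0.4200) + (-0.05)(0.0700) + (-0.10)(0.0875) = 0.26075
adj(I−A) = Cᵀ =
  [ 0.4200   0.0500   0.0650]
  [ 0.0700   0.5050   0.1350]
  [ 0.0875   0.0725   0.3550]
(I − A)⁻¹ = adj(I−A) / det(I−A) ≈
  [   1.6107     0.1918     0.2493]
  [   0.2685     1.9367     0.5177]
  [   0.3356     0.2780     1.3615]
x = (I − A)⁻¹ d = adj(I−A)·d / det(I−A), with det(I−A) = 0.26075:
  x_1 = (0.4200·50 + 0.0500·100 + 0.0650·120) / 0.26075 = 33.80 / 0.26075 ≈ 129.63
  x_2 = (0.0700·50 + 0.5050·100 + 0.1350·120) / 0.26075 = 70.20 / 0.26075 ≈ 269.22
  x_3 = (0.0875·50 + 0.0725·100 + 0.3550·120) / 0.26075 = 54.225 / 0.26075 ≈ 207.96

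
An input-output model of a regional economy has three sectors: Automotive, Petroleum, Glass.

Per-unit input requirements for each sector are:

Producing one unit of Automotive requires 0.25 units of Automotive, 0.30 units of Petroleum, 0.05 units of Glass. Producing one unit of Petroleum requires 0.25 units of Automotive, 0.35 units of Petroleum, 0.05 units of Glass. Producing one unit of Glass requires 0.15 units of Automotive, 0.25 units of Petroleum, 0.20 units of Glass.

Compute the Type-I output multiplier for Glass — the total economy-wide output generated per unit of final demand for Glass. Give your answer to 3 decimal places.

m_3 = 2.594

I − A =
  [   0.75    -0.25    -0.15]
  [  -0.30     0.65    -0.25]
  [  -0.05    -0.05     0.80]
Cofactors of I−A, C_ij = (−1)^(i+j)·(minor ij) (rows/columns in the sector order above):
  C_11 = (0.65)(0.80) − (-0.25)(-0.05) = 0.5075
  C_12 = −[(-0.30)(0.80) − (-0.25)(-0.05)] = 0.2525
  C_13 = (-0.30)(-0.05) − (0.65)(-0.05) = 0.0475
  C_21 = −[(-0.25)(0.80) − (-0.15)(-0.05)] = 0.2075
  C_22 = (0.75)(0.80) − (-0.15)(-0.05) = 0.5925
  C_23 = −[(0.75)(-0.05) − (-0.25)(-0.05)] = 0.0500
  C_31 = (-0.25)(-0.25) − (-0.15)(0.65) = 0.1600
  C_32 = −[(0.75)(-0.25) − (-0.15)(-0.30)] = 0.2325
  C_33 = (0.75)(0.65) − (-0.25)(-0.30) = 0.4125
det(I−A) = Σ_j (I−A)_1j·C_1j = (0.75)(0.5075) + (-0.25)(0.2525) + (-0.15)(0.0475) = 0.310375
adj(I−A) = Cᵀ =
  [ 0.5075   0.2075   0.1600]
  [ 0.2525   0.5925   0.2325]
  [ 0.0475   0.0500   0.4125]
(I − A)⁻¹ = adj(I−A) / det(I−A) ≈
  [   1.6351     0.6685     0.5155]
  [   0.8135     1.9090     0.7491]
  [   0.1530     0.1611     1.3290]
The output multiplier for sector j is the column-j sum of the Leontief inverse (I − A)⁻¹ = adj(I−A) / det(I−A).
Column 3 of adj(I−A): (0.1600, 0.2325, 0.4125); det(I−A) = 0.310375.
m_3 = (0.1600 + 0.2325 + 0.4125) / 0.310375 = 0.805 / 0.310375 ≈ 2.594.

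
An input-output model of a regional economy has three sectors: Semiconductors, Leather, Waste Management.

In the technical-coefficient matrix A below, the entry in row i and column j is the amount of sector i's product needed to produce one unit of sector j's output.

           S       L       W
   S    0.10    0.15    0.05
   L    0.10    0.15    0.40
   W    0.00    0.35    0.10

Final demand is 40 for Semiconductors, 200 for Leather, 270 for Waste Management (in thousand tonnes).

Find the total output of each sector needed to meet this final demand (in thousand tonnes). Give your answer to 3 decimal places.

x_S = 151.987, x_L = 482.686, x_W = 487.711

I − A =
  [   0.90    -0.15    -0.05]
  [  -0.10     0.85    -0.40]
  [   0.00    -0.35     0.90]
Cofactors of I−A, C_ij = (−1)^(i+j)·(minor ij) (rows/columns in the sector order above):
  C_11 = (0.85)(0.90) − (-0.40)(-0.35) = 0.6250
  C_12 = −[(-0.10)(0.90) − (-0.40)(0.00)] = 0.0900
  C_13 = (-0.10)(-0.35) − (0.85)(0.00) = 0.0350
  C_21 = −[(-0.15)(0.90) − (-0.05)(-0.35)] = 0.1525
  C_22 = (0.90)(0.90) − (-0.05)(0.00) = 0.8100
  C_23 = −[(0.90)(-0.35) − (-0.15)(0.00)] = 0.3150
  C_31 = (-0.15)(-0.40) − (-0.05)(0.85) = 0.1025
  C_32 = −[(0.90)(-0.40) − (-0.05)(-0.10)] = 0.3650
  C_33 = (0.90)(0.85) − (-0.15)(-0.10) = 0.7500
det(I−A) = Σ_j (I−A)_1j·C_1j = (0.90)(0.6250) + (-0.15)(0.0900) + (-0.05)(0.0350) = 0.54725
adj(I−A) = Cᵀ =
  [ 0.6250   0.1525   0.1025]
  [ 0.0900   0.8100   0.3650]
  [ 0.0350   0.3150   0.7500]
(I − A)⁻¹ = adj(I−A) / det(I−A) ≈
  [   1.1421     0.2787     0.1873]
  [   0.1645     1.4801     0.6670]
  [   0.0640     0.5756     1.3705]
x = (I − A)⁻¹ d = adj(I−A)·d / det(I−A), with det(I−A) = 0.54725:
  x_S = (0.6250·40 + 0.1525·200 + 0.1025·270) / 0.54725 = 83.175 / 0.54725 ≈ 151.987
  x_L = (0.0900·40 + 0.8100·200 + 0.3650·270) / 0.54725 = 264.15 / 0.54725 ≈ 482.686
  x_W = (0.0350·40 + 0.3150·200 + 0.7500·270) / 0.54725 = 266.90 / 0.54725 ≈ 487.711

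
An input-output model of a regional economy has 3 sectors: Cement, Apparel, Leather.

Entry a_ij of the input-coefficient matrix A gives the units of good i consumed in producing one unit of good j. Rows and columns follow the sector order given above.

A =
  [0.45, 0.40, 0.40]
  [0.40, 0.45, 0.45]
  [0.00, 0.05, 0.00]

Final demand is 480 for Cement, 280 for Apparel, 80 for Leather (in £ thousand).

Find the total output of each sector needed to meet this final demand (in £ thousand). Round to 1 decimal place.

x_1 = 3298.3, x_2 = 3100.1, x_3 = 235.0

I − A =
  [   0.55    -0.40    -0.40]
  [  -0.40     0.55    -0.45]
  [   0.00    -0.05     1.00]
Cofactors of I−A, C_ij = (−1)^(i+j)·(minor ij) (rows/columns in the sector order above):
  C_11 = (0.55)(1.00) − (-0.45)(-0.05) = 0.5275
  C_12 = −[(-0.40)(1.00) − (-0.45)(0.00)] = 0.4000
  C_13 = (-0.40)(-0.05) − (0.55)(0.00) = 0.0200
  C_21 = −[(-0.40)(1.00) − (-0.40)(-0.05)] = 0.4200
  C_22 = (0.55)(1.00) − (-0.40)(0.00) = 0.5500
  C_23 = −[(0.55)(-0.05) − (-0.40)(0.00)] = 0.0275
  C_31 = (-0.40)(-0.45) − (-0.40)(0.55) = 0.4000
  C_32 = −[(0.55)(-0.45) − (-0.40)(-0.40)] = 0.4075
  C_33 = (0.55)(0.55) − (-0.40)(-0.40) = 0.1425
det(I−A) = Σ_j (I−A)_1j·C_1j = (0.55)(0.5275) + (-0.40)(0.4000) + (-0.40)(0.0200) = 0.122125
adj(I−A) = Cᵀ =
  [ 0.5275   0.4200   0.4000]
  [ 0.4000   0.5500   0.4075]
  [ 0.0200   0.0275   0.1425]
(I − A)⁻¹ = adj(I−A) / det(I−A) ≈
  [   4.3193     3.4391     3.2753]
  [   3.2753     4.5036     3.3367]
  [   0.1638     0.2252     1.1668]
x = (I − A)⁻¹ d = adj(I−A)·d / det(I−A), with det(I−A) = 0.122125:
  x_1 = (0.5275·480 + 0.4200·280 + 0.4000·80) / 0.122125 = 402.80 / 0.122125 ≈ 3298.3
  x_2 = (0.4000·480 + 0.5500·280 + 0.4075·80) / 0.122125 = 378.60 / 0.122125 ≈ 3100.1
  x_3 = (0.0200·480 + 0.0275·280 + 0.1425·80) / 0.122125 = 28.70 / 0.122125 ≈ 235.0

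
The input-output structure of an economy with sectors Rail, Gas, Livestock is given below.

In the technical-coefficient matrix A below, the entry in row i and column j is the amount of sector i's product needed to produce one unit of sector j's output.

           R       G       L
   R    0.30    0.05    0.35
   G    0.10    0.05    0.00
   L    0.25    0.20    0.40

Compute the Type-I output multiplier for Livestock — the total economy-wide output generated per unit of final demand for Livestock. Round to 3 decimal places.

I − A =
  [   0.70    -0.05    -0.35]
  [  -0.10     0.95     0.00]
  [  -0.25    -0.20     0.60]
Cofactors of I−A, C_ij = (−1)^(i+j)·(minor ij) (rows/columns in the sector order above):
  C_11 = (0.95)(0.60) − (0.00)(-0.20) = 0.5700
  C_12 = −[(-0.10)(0.60) − (0.00)(-0.25)] = 0.0600
  C_13 = (-0.10)(-0.20) − (0.95)(-0.25) = 0.2575
  C_21 = −[(-0.05)(0.60) − (-0.35)(-0.20)] = 0.1000
  C_22 = (0.70)(0.60) − (-0.35)(-0.25) = 0.3325
  C_23 = −[(0.70)(-0.20) − (-0.05)(-0.25)] = 0.1525
  C_31 = (-0.05)(0.00) − (-0.35)(0.95) = 0.3325
  C_32 = −[(0.70)(0.00) − (-0.35)(-0.10)] = 0.0350
  C_33 = (0.70)(0.95) − (-0.05)(-0.10) = 0.6600
det(I−A) = Σ_j (I−A)_1j·C_1j = (0.70)(0.5700) + (-0.05)(0.0600) + (-0.35)(0.2575) = 0.305875
adj(I−A) = Cᵀ =
  [ 0.5700   0.1000   0.3325]
  [ 0.0600   0.3325   0.0350]
  [ 0.2575   0.1525   0.6600]
(I − A)⁻¹ = adj(I−A) / det(I−A) ≈
  [   1.8635     0.3269     1.0870]
  [   0.1962     1.0870     0.1144]
  [   0.8418     0.4986     2.1577]
The output multiplier for sector j is the column-j sum of the Leontief inverse (I − A)⁻¹ = adj(I−A) / det(I−A).
Column L of adj(I−A): (0.3325, 0.0350, 0.6600); det(I−A) = 0.305875.
m_L = (0.3325 + 0.0350 + 0.6600) / 0.305875 = 1.0275 / 0.305875 ≈ 3.359.

m_L = 3.359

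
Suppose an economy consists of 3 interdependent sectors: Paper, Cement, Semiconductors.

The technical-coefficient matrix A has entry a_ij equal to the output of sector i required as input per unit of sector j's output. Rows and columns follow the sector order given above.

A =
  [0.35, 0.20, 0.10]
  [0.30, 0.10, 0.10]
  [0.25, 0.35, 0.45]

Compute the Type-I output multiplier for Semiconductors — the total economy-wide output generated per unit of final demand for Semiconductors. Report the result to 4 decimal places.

I − A =
  [   0.65    -0.20    -0.10]
  [  -0.30     0.90    -0.10]
  [  -0.25    -0.35     0.55]
Cofactors of I−A, C_ij = (−1)^(i+j)·(minor ij) (rows/columns in the sector order above):
  C_11 = (0.90)(0.55) − (-0.10)(-0.35) = 0.4600
  C_12 = −[(-0.30)(0.55) − (-0.10)(-0.25)] = 0.1900
  C_13 = (-0.30)(-0.35) − (0.90)(-0.25) = 0.3300
  C_21 = −[(-0.20)(0.55) − (-0.10)(-0.35)] = 0.1450
  C_22 = (0.65)(0.55) − (-0.10)(-0.25) = 0.3325
  C_23 = −[(0.65)(-0.35) − (-0.20)(-0.25)] = 0.2775
  C_31 = (-0.20)(-0.10) − (-0.10)(0.90) = 0.1100
  C_32 = −[(0.65)(-0.10) − (-0.10)(-0.30)] = 0.0950
  C_33 = (0.65)(0.90) − (-0.20)(-0.30) = 0.5250
det(I−A) = Σ_j (I−A)_1j·C_1j = (0.65)(0.4600) + (-0.20)(0.1900) + (-0.10)(0.3300) = 0.2280
adj(I−A) = Cᵀ =
  [ 0.4600   0.1450   0.1100]
  [ 0.1900   0.3325   0.0950]
  [ 0.3300   0.2775   0.5250]
(I − A)⁻¹ = adj(I−A) / det(I−A) ≈
  [   2.01754     0.63596     0.48246]
  [   0.83333     1.45833     0.41667]
  [   1.44737     1.21711     2.30263]
The output multiplier for sector j is the column-j sum of the Leontief inverse (I − A)⁻¹ = adj(I−A) / det(I−A).
Column 3 of adj(I−A): (0.1100, 0.0950, 0.5250); det(I−A) = 0.2280.
m_3 = (0.1100 + 0.0950 + 0.5250) / 0.2280 = 0.73 / 0.2280 ≈ 3.2018.

m_3 = 3.2018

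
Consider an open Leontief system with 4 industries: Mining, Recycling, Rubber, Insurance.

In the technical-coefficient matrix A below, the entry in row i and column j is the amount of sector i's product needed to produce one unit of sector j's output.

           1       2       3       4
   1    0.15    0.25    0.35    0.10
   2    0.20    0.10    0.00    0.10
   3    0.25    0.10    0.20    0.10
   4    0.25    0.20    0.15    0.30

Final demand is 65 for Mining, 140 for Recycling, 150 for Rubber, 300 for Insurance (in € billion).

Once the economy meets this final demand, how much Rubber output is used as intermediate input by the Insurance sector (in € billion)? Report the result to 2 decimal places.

I − A =
  [   0.85    -0.25    -0.35    -0.10]
  [  -0.20     0.90     0.00    -0.10]
  [  -0.25    -0.10     0.80    -0.10]
  [  -0.25    -0.20    -0.15     0.70]
Compute the cofactors C_ij = (−1)^(i+j)·(3×3 minor ij) of I−A; the adjugate is their transpose:
adj(I−A) = Cᵀ =
  [ 0.473000   0.185250   0.230750   0.127000]
  [ 0.132750   0.369500   0.073500   0.082250]
  [ 0.195500   0.129000   0.450750   0.110750]
  [ 0.248750   0.199375   0.200000   0.486250]
det(I−A) = Σ_j (I−A)_1j·C_1j = (0.85)(0.473000) + (-0.25)(0.132750) + (-0.35)(0.195500) + (-0.10)(0.248750) = 0.2755625
(I − A)⁻¹ = adj(I−A) / det(I−A) ≈
  [   1.7165     0.6723     0.8374     0.4609]
  [   0.4817     1.3409     0.2667     0.2985]
  [   0.7095     0.4681     1.6357     0.4019]
  [   0.9027     0.7235     0.7258     1.7646]
First solve x = (I − A)⁻¹ d = adj(I−A)·d / det(I−A); in particular x_4 = (0.248750·65 + 0.199375·140 + 0.200000·150 + 0.486250·300) / 0.2755625 = 219.95625 / 0.2755625 ≈ 798.2082.
Intermediate flow from 3 to 4: z_34 = a_34 · x_4 = 0.10 × 219.95625 / 0.2755625 = 21.995625 / 0.2755625 ≈ 79.82.

z_34 = 79.82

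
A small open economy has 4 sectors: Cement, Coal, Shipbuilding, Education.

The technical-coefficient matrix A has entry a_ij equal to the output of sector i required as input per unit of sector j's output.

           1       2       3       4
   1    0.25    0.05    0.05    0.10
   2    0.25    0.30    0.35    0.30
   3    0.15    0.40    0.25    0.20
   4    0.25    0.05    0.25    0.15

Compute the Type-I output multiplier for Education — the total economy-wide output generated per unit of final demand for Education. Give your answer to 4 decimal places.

I − A =
  [   0.75    -0.05    -0.05    -0.10]
  [  -0.25     0.70    -0.35    -0.30]
  [  -0.15    -0.40     0.75    -0.20]
  [  -0.25    -0.05    -0.25     0.85]
Compute the cofactors C_ij = (−1)^(i+j)·(3×3 minor ij) of I−A; the adjugate is their transpose:
adj(I−A) = Cᵀ =
  [ 0.247500   0.060625   0.066875   0.066250]
  [ 0.276500   0.409250   0.291250   0.245500]
  [ 0.239500   0.262125   0.401875   0.215250]
  [ 0.159500   0.119000   0.155000   0.266500]
det(I−A) = Σ_j (I−A)_1j·C_1j = (0.75)(0.247500) + (-0.05)(0.276500) + (-0.05)(0.239500) + (-0.10)(0.159500) = 0.143875
(I − A)⁻¹ = adj(I−A) / det(I−A) ≈
  [   1.72024     0.42137     0.46481     0.46047]
  [   1.92181     2.84448     2.02433     1.70634]
  [   1.66464     1.82189     2.79322     1.49609]
  [   1.10860     0.82711     1.07732     1.85230]
The output multiplier for sector j is the column-j sum of the Leontief inverse (I − A)⁻¹ = adj(I−A) / det(I−A).
Column 4 of adj(I−A): (0.066250, 0.245500, 0.215250, 0.266500); det(I−A) = 0.143875.
m_4 = (0.066250 + 0.245500 + 0.215250 + 0.266500) / 0.143875 = 0.7935 / 0.143875 ≈ 5.5152.

m_4 = 5.5152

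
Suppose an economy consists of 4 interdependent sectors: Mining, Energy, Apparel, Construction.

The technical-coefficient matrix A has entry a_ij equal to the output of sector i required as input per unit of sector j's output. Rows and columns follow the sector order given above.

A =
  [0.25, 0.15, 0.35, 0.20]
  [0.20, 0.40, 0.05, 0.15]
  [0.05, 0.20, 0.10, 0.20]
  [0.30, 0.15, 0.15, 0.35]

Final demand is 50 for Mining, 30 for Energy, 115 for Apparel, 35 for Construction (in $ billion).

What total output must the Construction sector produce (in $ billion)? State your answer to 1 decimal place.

I − A =
  [   0.75    -0.15    -0.35    -0.20]
  [  -0.20     0.60    -0.05    -0.15]
  [  -0.05    -0.20     0.90    -0.20]
  [  -0.30    -0.15    -0.15     0.65]
Compute the cofactors C_ij = (−1)^(i+j)·(3×3 minor ij) of I−A; the adjugate is their transpose:
adj(I−A) = Cᵀ =
  [ 0.300250   0.172250   0.156375   0.180250]
  [ 0.157250   0.328375   0.105500   0.156625]
  [ 0.095375   0.123375   0.207375   0.121625]
  [ 0.196875   0.183750   0.144375   0.345625]
det(I−A) = Σ_j (I−A)_1j·C_1j = (0.75)(0.300250) + (-0.15)(0.157250) + (-0.35)(0.095375) + (-0.20)(0.196875) = 0.12884375
(I − A)⁻¹ = adj(I−A) / det(I−A) ≈
  [   2.3303     1.3369     1.2137     1.3990]
  [   1.2205     2.5486     0.8188     1.2156]
  [   0.7402     0.9576     1.6095     0.9440]
  [   1.5280     1.4261     1.1205     2.6825]
x = (I − A)⁻¹ d = adj(I−A)·d / det(I−A), with det(I−A) = 0.12884375:
  x_M = (0.300250·50 + 0.172250·30 + 0.156375·115 + 0.180250·35) / 0.12884375 = 44.471875 / 0.12884375 ≈ 345.2
  x_E = (0.157250·50 + 0.328375·30 + 0.105500·115 + 0.156625·35) / 0.12884375 = 35.328125 / 0.12884375 ≈ 274.2
  x_A = (0.095375·50 + 0.123375·30 + 0.207375·115 + 0.121625·35) / 0.12884375 = 36.575 / 0.12884375 ≈ 283.9
  x_C = (0.196875·50 + 0.183750·30 + 0.144375·115 + 0.345625·35) / 0.12884375 = 44.05625 / 0.12884375 ≈ 341.9

x_C = 341.9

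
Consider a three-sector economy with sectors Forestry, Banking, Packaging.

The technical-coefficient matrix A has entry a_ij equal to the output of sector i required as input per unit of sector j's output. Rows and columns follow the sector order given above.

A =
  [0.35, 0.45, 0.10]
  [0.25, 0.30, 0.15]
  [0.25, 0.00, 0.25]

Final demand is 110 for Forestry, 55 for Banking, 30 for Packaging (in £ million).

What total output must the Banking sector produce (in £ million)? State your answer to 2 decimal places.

I − A =
  [   0.65    -0.45    -0.10]
  [  -0.25     0.70    -0.15]
  [  -0.25     0.00     0.75]
Cofactors of I−A, C_ij = (−1)^(i+j)·(minor ij) (rows/columns in the sector order above):
  C_11 = (0.70)(0.75) − (-0.15)(0.00) = 0.5250
  C_12 = −[(-0.25)(0.75) − (-0.15)(-0.25)] = 0.2250
  C_13 = (-0.25)(0.00) − (0.70)(-0.25) = 0.1750
  C_21 = −[(-0.45)(0.75) − (-0.10)(0.00)] = 0.3375
  C_22 = (0.65)(0.75) − (-0.10)(-0.25) = 0.4625
  C_23 = −[(0.65)(0.00) − (-0.45)(-0.25)] = 0.1125
  C_31 = (-0.45)(-0.15) − (-0.10)(0.70) = 0.1375
  C_32 = −[(0.65)(-0.15) − (-0.10)(-0.25)] = 0.1225
  C_33 = (0.65)(0.70) − (-0.45)(-0.25) = 0.3425
det(I−A) = Σ_j (I−A)_1j·C_1j = (0.65)(0.5250) + (-0.45)(0.2250) + (-0.10)(0.1750) = 0.2225
adj(I−A) = Cᵀ =
  [ 0.5250   0.3375   0.1375]
  [ 0.2250   0.4625   0.1225]
  [ 0.1750   0.1125   0.3425]
(I − A)⁻¹ = adj(I−A) / det(I−A) ≈
  [   2.3596     1.5169     0.6180]
  [   1.0112     2.0787     0.5506]
  [   0.7865     0.5056     1.5393]
x = (I − A)⁻¹ d = adj(I−A)·d / det(I−A), with det(I−A) = 0.2225:
  x_1 = (0.5250·110 + 0.3375·55 + 0.1375·30) / 0.2225 = 80.4375 / 0.2225 ≈ 361.52
  x_2 = (0.2250·110 + 0.4625·55 + 0.1225·30) / 0.2225 = 53.8625 / 0.2225 ≈ 242.08
  x_3 = (0.1750·110 + 0.1125·55 + 0.3425·30) / 0.2225 = 35.7125 / 0.2225 ≈ 160.51

x_2 = 242.08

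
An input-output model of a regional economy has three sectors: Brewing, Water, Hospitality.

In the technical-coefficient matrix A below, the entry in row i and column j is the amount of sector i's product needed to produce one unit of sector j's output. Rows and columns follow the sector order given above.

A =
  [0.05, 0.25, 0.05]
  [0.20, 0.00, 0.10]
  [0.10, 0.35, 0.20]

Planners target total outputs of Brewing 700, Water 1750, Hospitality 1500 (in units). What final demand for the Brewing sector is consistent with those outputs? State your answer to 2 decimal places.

I − A =
  [   0.95    -0.25    -0.05]
  [  -0.20     1.00    -0.10]
  [  -0.10    -0.35     0.80]
d = (I − A) x:
  d_B = (+0.95)·700 + (-0.25)·1750 + (-0.05)·1500 = 152.50
  d_W = (-0.20)·700 + (+1.00)·1750 + (-0.10)·1500 = 1460.00
  d_H = (-0.10)·700 + (-0.35)·1750 + (+0.80)·1500 = 517.50

d_B = 152.50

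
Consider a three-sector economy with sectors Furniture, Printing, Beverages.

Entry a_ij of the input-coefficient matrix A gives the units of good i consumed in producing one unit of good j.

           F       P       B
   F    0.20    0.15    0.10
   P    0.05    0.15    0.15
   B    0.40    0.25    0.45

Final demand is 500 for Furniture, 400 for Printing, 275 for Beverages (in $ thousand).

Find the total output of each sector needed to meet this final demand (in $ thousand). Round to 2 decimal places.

x_F = 972.73, x_P = 805.50, x_B = 1573.57

I − A =
  [   0.80    -0.15    -0.10]
  [  -0.05     0.85    -0.15]
  [  -0.40    -0.25     0.55]
Cofactors of I−A, C_ij = (−1)^(i+j)·(minor ij) (rows/columns in the sector order above):
  C_11 = (0.85)(0.55) − (-0.15)(-0.25) = 0.4300
  C_12 = −[(-0.05)(0.55) − (-0.15)(-0.40)] = 0.0875
  C_13 = (-0.05)(-0.25) − (0.85)(-0.40) = 0.3525
  C_21 = −[(-0.15)(0.55) − (-0.10)(-0.25)] = 0.1075
  C_22 = (0.80)(0.55) − (-0.10)(-0.40) = 0.4000
  C_23 = −[(0.80)(-0.25) − (-0.15)(-0.40)] = 0.2600
  C_31 = (-0.15)(-0.15) − (-0.10)(0.85) = 0.1075
  C_32 = −[(0.80)(-0.15) − (-0.10)(-0.05)] = 0.1250
  C_33 = (0.80)(0.85) − (-0.15)(-0.05) = 0.6725
det(I−A) = Σ_j (I−A)_1j·C_1j = (0.80)(0.4300) + (-0.15)(0.0875) + (-0.10)(0.3525) = 0.295625
adj(I−A) = Cᵀ =
  [ 0.4300   0.1075   0.1075]
  [ 0.0875   0.4000   0.1250]
  [ 0.3525   0.2600   0.6725]
(I − A)⁻¹ = adj(I−A) / det(I−A) ≈
  [   1.4545     0.3636     0.3636]
  [   0.2960     1.3531     0.4228]
  [   1.1924     0.8795     2.2748]
x = (I − A)⁻¹ d = adj(I−A)·d / det(I−A), with det(I−A) = 0.295625:
  x_F = (0.4300·500 + 0.1075·400 + 0.1075·275) / 0.295625 = 287.5625 / 0.295625 ≈ 972.73
  x_P = (0.0875·500 + 0.4000·400 + 0.1250·275) / 0.295625 = 238.125 / 0.295625 ≈ 805.50
  x_B = (0.3525·500 + 0.2600·400 + 0.6725·275) / 0.295625 = 465.1875 / 0.295625 ≈ 1573.57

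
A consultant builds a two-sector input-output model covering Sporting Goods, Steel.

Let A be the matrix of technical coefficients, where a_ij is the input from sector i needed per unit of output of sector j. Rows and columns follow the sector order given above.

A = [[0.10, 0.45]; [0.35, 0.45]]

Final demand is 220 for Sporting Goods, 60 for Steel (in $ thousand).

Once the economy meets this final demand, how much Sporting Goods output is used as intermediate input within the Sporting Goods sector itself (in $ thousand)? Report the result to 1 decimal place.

I − A =
  [   0.90    -0.45]
  [  -0.35     0.55]
det(I−A) = (0.90)(0.55) − (-0.45)(-0.35) = 0.3375
adj(I−A) = [[0.55, 0.45], [0.35, 0.90]]
(I − A)⁻¹ = adj(I−A) / det(I−A) ≈
  [   1.6296     1.3333]
  [   1.0370     2.6667]
First solve x = (I − A)⁻¹ d = adj(I−A)·d / det(I−A); in particular x_1 = (0.55·220 + 0.45·60) / 0.3375 = 148.00 / 0.3375 ≈ 438.519.
Intermediate flow from 1 to 1: z_11 = a_11 · x_1 = 0.10 × 148.00 / 0.3375 = 14.80 / 0.3375 ≈ 43.9.

z_11 = 43.9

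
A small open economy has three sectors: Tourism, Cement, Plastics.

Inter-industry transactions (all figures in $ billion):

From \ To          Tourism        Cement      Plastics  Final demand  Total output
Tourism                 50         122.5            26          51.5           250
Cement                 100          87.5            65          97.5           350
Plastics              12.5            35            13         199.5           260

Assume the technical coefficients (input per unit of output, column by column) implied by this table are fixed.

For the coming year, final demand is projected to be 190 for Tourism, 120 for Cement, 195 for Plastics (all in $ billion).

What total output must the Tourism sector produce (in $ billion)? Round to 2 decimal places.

Technical coefficients a_ij = z_ij / X_j:
  a_TT = 50/250 = 0.20, a_CT = 100/250 = 0.40, a_PT = 12.5/250 = 0.05
  a_TC = 122.5/350 = 0.35, a_CC = 87.5/350 = 0.25, a_PC = 35/350 = 0.10
  a_TP = 26/260 = 0.10, a_CP = 65/260 = 0.25, a_PP = 13/260 = 0.05
I − A =
  [   0.80    -0.35    -0.10]
  [  -0.40     0.75    -0.25]
  [  -0.05    -0.10     0.95]
Cofactors of I−A, C_ij = (−1)^(i+j)·(minor ij) (rows/columns in the sector order above):
  C_11 = (0.75)(0.95) − (-0.25)(-0.10) = 0.6875
  C_12 = −[(-0.40)(0.95) − (-0.25)(-0.05)] = 0.3925
  C_13 = (-0.40)(-0.10) − (0.75)(-0.05) = 0.0775
  C_21 = −[(-0.35)(0.95) − (-0.10)(-0.10)] = 0.3425
  C_22 = (0.80)(0.95) − (-0.10)(-0.05) = 0.7550
  C_23 = −[(0.80)(-0.10) − (-0.35)(-0.05)] = 0.0975
  C_31 = (-0.35)(-0.25) − (-0.10)(0.75) = 0.1625
  C_32 = −[(0.80)(-0.25) − (-0.10)(-0.40)] = 0.2400
  C_33 = (0.80)(0.75) − (-0.35)(-0.40) = 0.4600
det(I−A) = Σ_j (I−A)_1j·C_1j = (0.80)(0.6875) + (-0.35)(0.3925) + (-0.10)(0.0775) = 0.404875
adj(I−A) = Cᵀ =
  [ 0.6875   0.3425   0.1625]
  [ 0.3925   0.7550   0.2400]
  [ 0.0775   0.0975   0.4600]
(I − A)⁻¹ = adj(I−A) / det(I−A) ≈
  [   1.6981     0.8459     0.4014]
  [   0.9694     1.8648     0.5928]
  [   0.1914     0.2408     1.1362]
x = (I − A)⁻¹ d = adj(I−A)·d / det(I−A), with det(I−A) = 0.404875:
  x_T = (0.6875·190 + 0.3425·120 + 0.1625·195) / 0.404875 = 203.4125 / 0.404875 ≈ 502.41
  x_C = (0.3925·190 + 0.7550·120 + 0.2400·195) / 0.404875 = 211.975 / 0.404875 ≈ 523.56
  x_P = (0.0775·190 + 0.0975·120 + 0.4600·195) / 0.404875 = 116.125 / 0.404875 ≈ 286.82

x_T = 502.41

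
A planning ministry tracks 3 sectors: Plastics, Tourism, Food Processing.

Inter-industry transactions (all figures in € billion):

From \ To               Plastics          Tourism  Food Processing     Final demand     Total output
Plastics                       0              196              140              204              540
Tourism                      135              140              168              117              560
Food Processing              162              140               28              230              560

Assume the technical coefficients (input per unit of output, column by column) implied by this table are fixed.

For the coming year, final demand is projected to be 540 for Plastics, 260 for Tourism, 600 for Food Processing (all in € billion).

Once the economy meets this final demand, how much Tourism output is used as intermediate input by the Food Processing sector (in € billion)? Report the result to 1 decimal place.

Technical coefficients a_ij = z_ij / X_j:
  a_11 = 0/540 = 0.00, a_21 = 135/540 = 0.25, a_31 = 162/540 = 0.30
  a_12 = 196/560 = 0.35, a_22 = 140/560 = 0.25, a_32 = 140/560 = 0.25
  a_13 = 140/560 = 0.25, a_23 = 168/560 = 0.30, a_33 = 28/560 = 0.05
I − A =
  [   1.00    -0.35    -0.25]
  [  -0.25     0.75    -0.30]
  [  -0.30    -0.25     0.95]
Cofactors of I−A, C_ij = (−1)^(i+j)·(minor ij) (rows/columns in the sector order above):
  C_11 = (0.75)(0.95) − (-0.30)(-0.25) = 0.6375
  C_12 = −[(-0.25)(0.95) − (-0.30)(-0.30)] = 0.3275
  C_13 = (-0.25)(-0.25) − (0.75)(-0.30) = 0.2875
  C_21 = −[(-0.35)(0.95) − (-0.25)(-0.25)] = 0.3950
  C_22 = (1.00)(0.95) − (-0.25)(-0.30) = 0.8750
  C_23 = −[(1.00)(-0.25) − (-0.35)(-0.30)] = 0.3550
  C_31 = (-0.35)(-0.30) − (-0.25)(0.75) = 0.2925
  C_32 = −[(1.00)(-0.30) − (-0.25)(-0.25)] = 0.3625
  C_33 = (1.00)(0.75) − (-0.35)(-0.25) = 0.6625
det(I−A) = Σ_j (I−A)_1j·C_1j = (1.00)(0.6375) + (-0.35)(0.3275) + (-0.25)(0.2875) = 0.4510
adj(I−A) = Cᵀ =
  [ 0.6375   0.3950   0.2925]
  [ 0.3275   0.8750   0.3625]
  [ 0.2875   0.3550   0.6625]
(I − A)⁻¹ = adj(I−A) / det(I−A) ≈
  [   1.4135     0.8758     0.6486]
  [   0.7262     1.9401     0.8038]
  [   0.6375     0.7871     1.4690]
First solve x = (I − A)⁻¹ d = adj(I−A)·d / det(I−A); in particular x_3 = (0.2875·540 + 0.3550·260 + 0.6625·600) / 0.4510 = 645.05 / 0.4510 ≈ 1430.266.
Intermediate flow from 2 to 3: z_23 = a_23 · x_3 = 0.30 × 645.05 / 0.4510 = 193.515 / 0.4510 ≈ 429.1.

z_23 = 429.1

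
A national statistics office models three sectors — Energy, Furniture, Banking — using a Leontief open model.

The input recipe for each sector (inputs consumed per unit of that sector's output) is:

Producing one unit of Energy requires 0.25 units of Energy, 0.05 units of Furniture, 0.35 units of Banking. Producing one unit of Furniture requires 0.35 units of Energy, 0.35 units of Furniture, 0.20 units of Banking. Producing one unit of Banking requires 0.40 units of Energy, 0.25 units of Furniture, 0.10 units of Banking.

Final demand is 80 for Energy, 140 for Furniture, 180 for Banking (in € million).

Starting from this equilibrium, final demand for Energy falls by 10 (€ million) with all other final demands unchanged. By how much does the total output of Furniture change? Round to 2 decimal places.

I − A =
  [   0.75    -0.35    -0.40]
  [  -0.05     0.65    -0.25]
  [  -0.35    -0.20     0.90]
Cofactors of I−A, C_ij = (−1)^(i+j)·(minor ij) (rows/columns in the sector order above):
  C_11 = (0.65)(0.90) − (-0.25)(-0.20) = 0.5350
  C_12 = −[(-0.05)(0.90) − (-0.25)(-0.35)] = 0.1325
  C_13 = (-0.05)(-0.20) − (0.65)(-0.35) = 0.2375
  C_21 = −[(-0.35)(0.90) − (-0.40)(-0.20)] = 0.3950
  C_22 = (0.75)(0.90) − (-0.40)(-0.35) = 0.5350
  C_23 = −[(0.75)(-0.20) − (-0.35)(-0.35)] = 0.2725
  C_31 = (-0.35)(-0.25) − (-0.40)(0.65) = 0.3475
  C_32 = −[(0.75)(-0.25) − (-0.40)(-0.05)] = 0.2075
  C_33 = (0.75)(0.65) − (-0.35)(-0.05) = 0.4700
det(I−A) = Σ_j (I−A)_1j·C_1j = (0.75)(0.5350) + (-0.35)(0.1325) + (-0.40)(0.2375) = 0.259875
adj(I−A) = Cᵀ =
  [ 0.5350   0.3950   0.3475]
  [ 0.1325   0.5350   0.2075]
  [ 0.2375   0.2725   0.4700]
(I − A)⁻¹ = adj(I−A) / det(I−A) ≈
  [   2.0587     1.5200     1.3372]
  [   0.5099     2.0587     0.7985]
  [   0.9139     1.0486     1.8086]
Δx = (I − A)⁻¹ Δd with Δd having -10 in the Energy component and 0 elsewhere.
So Δx_F = L_FE · (-10), where L_FE = adj(I−A)_FE / det(I−A) = 0.1325 / 0.259875.
Δx_F = 0.1325 × (-10) / 0.259875 = -1.325 / 0.259875 ≈ -5.10.

Δx_F = -5.10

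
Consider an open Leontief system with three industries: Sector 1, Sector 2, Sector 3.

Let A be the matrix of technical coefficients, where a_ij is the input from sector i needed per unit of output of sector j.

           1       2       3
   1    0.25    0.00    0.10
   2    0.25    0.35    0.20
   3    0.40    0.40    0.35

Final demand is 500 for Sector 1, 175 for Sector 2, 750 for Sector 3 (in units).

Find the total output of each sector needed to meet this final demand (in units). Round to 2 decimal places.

I − A =
  [   0.75     0.00    -0.10]
  [  -0.25     0.65    -0.20]
  [  -0.40    -0.40     0.65]
Cofactors of I−A, C_ij = (−1)^(i+j)·(minor ij) (rows/columns in the sector order above):
  C_11 = (0.65)(0.65) − (-0.20)(-0.40) = 0.3425
  C_12 = −[(-0.25)(0.65) − (-0.20)(-0.40)] = 0.2425
  C_13 = (-0.25)(-0.40) − (0.65)(-0.40) = 0.3600
  C_21 = −[(0.00)(0.65) − (-0.10)(-0.40)] = 0.0400
  C_22 = (0.75)(0.65) − (-0.10)(-0.40) = 0.4475
  C_23 = −[(0.75)(-0.40) − (0.00)(-0.40)] = 0.3000
  C_31 = (0.00)(-0.20) − (-0.10)(0.65) = 0.0650
  C_32 = −[(0.75)(-0.20) − (-0.10)(-0.25)] = 0.1750
  C_33 = (0.75)(0.65) − (0.00)(-0.25) = 0.4875
det(I−A) = Σ_j (I−A)_1j·C_1j = (0.75)(0.3425) + (0.00)(0.2425) + (-0.10)(0.3600) = 0.220875
adj(I−A) = Cᵀ =
  [ 0.3425   0.0400   0.0650]
  [ 0.2425   0.4475   0.1750]
  [ 0.3600   0.3000   0.4875]
(I − A)⁻¹ = adj(I−A) / det(I−A) ≈
  [   1.5507     0.1811     0.2943]
  [   1.0979     2.0260     0.7923]
  [   1.6299     1.3582     2.2071]
x = (I − A)⁻¹ d = adj(I−A)·d / det(I−A), with det(I−A) = 0.220875:
  x_1 = (0.3425·500 + 0.0400·175 + 0.0650·750) / 0.220875 = 227.00 / 0.220875 ≈ 1027.73
  x_2 = (0.2425·500 + 0.4475·175 + 0.1750·750) / 0.220875 = 330.8125 / 0.220875 ≈ 1497.74
  x_3 = (0.3600·500 + 0.3000·175 + 0.4875·750) / 0.220875 = 598.125 / 0.220875 ≈ 2707.98

x_1 = 1027.73, x_2 = 1497.74, x_3 = 2707.98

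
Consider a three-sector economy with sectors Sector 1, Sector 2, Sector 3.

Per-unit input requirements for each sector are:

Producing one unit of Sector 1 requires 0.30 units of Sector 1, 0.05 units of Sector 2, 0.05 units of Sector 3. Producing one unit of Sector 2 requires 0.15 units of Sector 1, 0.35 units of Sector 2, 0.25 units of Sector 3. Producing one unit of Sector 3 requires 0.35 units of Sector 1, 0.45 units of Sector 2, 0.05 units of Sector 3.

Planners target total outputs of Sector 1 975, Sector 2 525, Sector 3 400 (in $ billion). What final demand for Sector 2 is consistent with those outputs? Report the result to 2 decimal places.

d_2 = 112.50

I − A =
  [   0.70    -0.15    -0.35]
  [  -0.05     0.65    -0.45]
  [  -0.05    -0.25     0.95]
d = (I − A) x:
  d_1 = (+0.70)·975 + (-0.15)·525 + (-0.35)·400 = 463.75
  d_2 = (-0.05)·975 + (+0.65)·525 + (-0.45)·400 = 112.50
  d_3 = (-0.05)·975 + (-0.25)·525 + (+0.95)·400 = 200.00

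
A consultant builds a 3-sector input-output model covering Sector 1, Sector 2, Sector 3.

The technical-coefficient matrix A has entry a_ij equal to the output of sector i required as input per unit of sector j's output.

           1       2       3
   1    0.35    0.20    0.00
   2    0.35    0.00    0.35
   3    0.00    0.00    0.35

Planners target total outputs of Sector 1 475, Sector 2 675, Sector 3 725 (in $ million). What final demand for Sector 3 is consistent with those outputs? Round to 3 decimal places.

I − A =
  [   0.65    -0.20     0.00]
  [  -0.35     1.00    -0.35]
  [   0.00     0.00     0.65]
d = (I − A) x:
  d_1 = (+0.65)·475 + (-0.20)·675 + (+0.00)·725 = 173.750
  d_2 = (-0.35)·475 + (+1.00)·675 + (-0.35)·725 = 255.000
  d_3 = (+0.00)·475 + (+0.00)·675 + (+0.65)·725 = 471.250

d_3 = 471.250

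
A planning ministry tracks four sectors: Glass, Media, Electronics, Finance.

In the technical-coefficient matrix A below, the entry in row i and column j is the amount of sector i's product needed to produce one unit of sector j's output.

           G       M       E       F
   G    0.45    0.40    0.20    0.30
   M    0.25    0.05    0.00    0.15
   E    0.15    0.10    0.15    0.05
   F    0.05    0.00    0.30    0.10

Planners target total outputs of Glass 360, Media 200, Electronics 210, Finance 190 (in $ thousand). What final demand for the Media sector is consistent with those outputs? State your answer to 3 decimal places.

d_M = 71.500

I − A =
  [   0.55    -0.40    -0.20    -0.30]
  [  -0.25     0.95     0.00    -0.15]
  [  -0.15    -0.10     0.85    -0.05]
  [  -0.05     0.00    -0.30     0.90]
d = (I − A) x:
  d_G = (+0.55)·360 + (-0.40)·200 + (-0.20)·210 + (-0.30)·190 = 19.000
  d_M = (-0.25)·360 + (+0.95)·200 + (+0.00)·210 + (-0.15)·190 = 71.500
  d_E = (-0.15)·360 + (-0.10)·200 + (+0.85)·210 + (-0.05)·190 = 95.000
  d_F = (-0.05)·360 + (+0.00)·200 + (-0.30)·210 + (+0.90)·190 = 90.000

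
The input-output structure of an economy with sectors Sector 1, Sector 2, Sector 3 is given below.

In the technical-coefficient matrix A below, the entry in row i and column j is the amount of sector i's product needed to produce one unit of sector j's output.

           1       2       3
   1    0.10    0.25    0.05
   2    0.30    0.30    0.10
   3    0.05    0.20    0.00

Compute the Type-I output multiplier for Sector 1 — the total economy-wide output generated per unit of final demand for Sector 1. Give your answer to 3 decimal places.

m_1 = 2.034

I − A =
  [   0.90    -0.25    -0.05]
  [  -0.30     0.70    -0.10]
  [  -0.05    -0.20     1.00]
Cofactors of I−A, C_ij = (−1)^(i+j)·(minor ij) (rows/columns in the sector order above):
  C_11 = (0.70)(1.00) − (-0.10)(-0.20) = 0.6800
  C_12 = −[(-0.30)(1.00) − (-0.10)(-0.05)] = 0.3050
  C_13 = (-0.30)(-0.20) − (0.70)(-0.05) = 0.0950
  C_21 = −[(-0.25)(1.00) − (-0.05)(-0.20)] = 0.2600
  C_22 = (0.90)(1.00) − (-0.05)(-0.05) = 0.8975
  C_23 = −[(0.90)(-0.20) − (-0.25)(-0.05)] = 0.1925
  C_31 = (-0.25)(-0.10) − (-0.05)(0.70) = 0.0600
  C_32 = −[(0.90)(-0.10) − (-0.05)(-0.30)] = 0.1050
  C_33 = (0.90)(0.70) − (-0.25)(-0.30) = 0.5550
det(I−A) = Σ_j (I−A)_1j·C_1j = (0.90)(0.6800) + (-0.25)(0.3050) + (-0.05)(0.0950) = 0.5310
adj(I−A) = Cᵀ =
  [ 0.6800   0.2600   0.0600]
  [ 0.3050   0.8975   0.1050]
  [ 0.0950   0.1925   0.5550]
(I − A)⁻¹ = adj(I−A) / det(I−A) ≈
  [   1.2806     0.4896     0.1130]
  [   0.5744     1.6902     0.1977]
  [   0.1789     0.3625     1.0452]
The output multiplier for sector j is the column-j sum of the Leontief inverse (I − A)⁻¹ = adj(I−A) / det(I−A).
Column 1 of adj(I−A): (0.6800, 0.3050, 0.0950); det(I−A) = 0.5310.
m_1 = (0.6800 + 0.3050 + 0.0950) / 0.5310 = 1.08 / 0.5310 ≈ 2.034.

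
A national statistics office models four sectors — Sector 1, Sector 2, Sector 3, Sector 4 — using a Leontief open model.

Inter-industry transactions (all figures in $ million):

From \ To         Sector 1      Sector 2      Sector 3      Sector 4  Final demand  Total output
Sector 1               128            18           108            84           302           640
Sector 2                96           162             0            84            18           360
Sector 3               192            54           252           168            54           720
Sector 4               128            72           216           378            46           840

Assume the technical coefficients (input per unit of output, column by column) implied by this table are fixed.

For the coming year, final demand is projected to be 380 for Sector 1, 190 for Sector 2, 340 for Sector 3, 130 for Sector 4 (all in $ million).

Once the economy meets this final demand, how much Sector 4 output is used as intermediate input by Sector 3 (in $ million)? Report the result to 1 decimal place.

Technical coefficients a_ij = z_ij / X_j:
  a_11 = 128/640 = 0.20, a_21 = 96/640 = 0.15, a_31 = 192/640 = 0.30, a_41 = 128/640 = 0.20
  a_12 = 18/360 = 0.05, a_22 = 162/360 = 0.45, a_32 = 54/360 = 0.15, a_42 = 72/360 = 0.20
  a_13 = 108/720 = 0.15, a_23 = 0/720 = 0.00, a_33 = 252/720 = 0.35, a_43 = 216/720 = 0.30
  a_14 = 84/840 = 0.10, a_24 = 84/840 = 0.10, a_34 = 168/840 = 0.20, a_44 = 378/840 = 0.45
I − A =
  [   0.80    -0.05    -0.15    -0.10]
  [  -0.15     0.55     0.00    -0.10]
  [  -0.30    -0.15     0.65    -0.20]
  [  -0.20    -0.20    -0.30     0.55]
Compute the cofactors C_ij = (−1)^(i+j)·(3×3 minor ij) of I−A; the adjugate is their transpose:
adj(I−A) = Cᵀ =
  [ 0.146125   0.050750   0.060375   0.057750]
  [ 0.066625   0.185250   0.043875   0.061750]
  [ 0.128125   0.111250   0.206875   0.118750]
  [ 0.147250   0.146500   0.150750   0.253000]
det(I−A) = Σ_j (I−A)_1j·C_1j = (0.80)(0.146125) + (-0.05)(0.066625) + (-0.15)(0.128125) + (-0.10)(0.147250) = 0.079625
(I − A)⁻¹ = adj(I−A) / det(I−A) ≈
  [   1.8352     0.6374     0.7582     0.7253]
  [   0.8367     2.3265     0.5510     0.7755]
  [   1.6091     1.3972     2.5981     1.4914]
  [   1.8493     1.8399     1.8932     3.1774]
First solve x = (I − A)⁻¹ d = adj(I−A)·d / det(I−A); in particular x_3 = (0.128125·380 + 0.111250·190 + 0.206875·340 + 0.118750·130) / 0.079625 = 155.60 / 0.079625 ≈ 1954.160.
Intermediate flow from 4 to 3: z_43 = a_43 · x_3 = 0.30 × 155.60 / 0.079625 = 46.68 / 0.079625 ≈ 586.2.

z_43 = 586.2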